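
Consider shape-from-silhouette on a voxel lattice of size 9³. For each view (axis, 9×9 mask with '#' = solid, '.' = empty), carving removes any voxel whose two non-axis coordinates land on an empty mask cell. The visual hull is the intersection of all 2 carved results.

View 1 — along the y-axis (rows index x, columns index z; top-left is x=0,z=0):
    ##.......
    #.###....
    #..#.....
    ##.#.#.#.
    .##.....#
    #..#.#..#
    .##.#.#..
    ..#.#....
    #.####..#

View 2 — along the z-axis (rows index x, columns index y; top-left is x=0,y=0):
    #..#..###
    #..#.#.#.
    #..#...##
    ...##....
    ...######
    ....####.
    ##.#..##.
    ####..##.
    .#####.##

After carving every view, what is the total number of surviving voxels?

initial block: 9^3 = 729
  1. axis=1 (XZ plane), |mask|=32  ⇒  voxels=288
  2. axis=2 (XY plane), |mask|=43  ⇒  voxels=152

remaining voxels: 152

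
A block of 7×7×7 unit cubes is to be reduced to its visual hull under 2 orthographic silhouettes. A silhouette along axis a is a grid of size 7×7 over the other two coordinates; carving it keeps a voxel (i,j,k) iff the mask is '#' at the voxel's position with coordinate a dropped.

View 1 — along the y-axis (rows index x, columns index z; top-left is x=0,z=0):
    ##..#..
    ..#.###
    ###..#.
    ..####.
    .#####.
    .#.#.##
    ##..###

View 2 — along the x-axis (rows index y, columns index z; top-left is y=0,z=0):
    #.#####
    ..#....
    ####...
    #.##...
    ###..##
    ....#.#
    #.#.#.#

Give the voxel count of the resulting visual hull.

97 voxels

initial block: 7^3 = 343
step 1: project along y, AND mask (29/49) → |grid| = 203
step 2: project along x, AND mask (25/49) → |grid| = 97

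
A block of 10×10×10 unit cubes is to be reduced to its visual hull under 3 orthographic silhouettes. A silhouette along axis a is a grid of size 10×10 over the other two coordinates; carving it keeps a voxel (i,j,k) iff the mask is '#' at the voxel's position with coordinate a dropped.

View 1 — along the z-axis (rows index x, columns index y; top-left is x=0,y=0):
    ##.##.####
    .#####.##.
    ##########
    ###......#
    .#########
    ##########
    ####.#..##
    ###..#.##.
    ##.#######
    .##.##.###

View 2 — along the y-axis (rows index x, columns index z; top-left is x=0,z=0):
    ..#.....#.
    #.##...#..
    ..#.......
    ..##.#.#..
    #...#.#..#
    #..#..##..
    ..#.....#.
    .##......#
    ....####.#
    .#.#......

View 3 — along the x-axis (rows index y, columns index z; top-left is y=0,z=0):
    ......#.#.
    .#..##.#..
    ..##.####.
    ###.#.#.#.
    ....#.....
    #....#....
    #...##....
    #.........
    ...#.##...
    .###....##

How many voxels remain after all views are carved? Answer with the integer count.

start: 10×10×10 = 1000 voxels
V1 z: intersect with XY mask (77 set) -- 770 left
V2 y: intersect with XZ mask (31 set) -- 237 left
V3 x: intersect with YZ mask (33 set) -- 77 left

remaining voxels: 77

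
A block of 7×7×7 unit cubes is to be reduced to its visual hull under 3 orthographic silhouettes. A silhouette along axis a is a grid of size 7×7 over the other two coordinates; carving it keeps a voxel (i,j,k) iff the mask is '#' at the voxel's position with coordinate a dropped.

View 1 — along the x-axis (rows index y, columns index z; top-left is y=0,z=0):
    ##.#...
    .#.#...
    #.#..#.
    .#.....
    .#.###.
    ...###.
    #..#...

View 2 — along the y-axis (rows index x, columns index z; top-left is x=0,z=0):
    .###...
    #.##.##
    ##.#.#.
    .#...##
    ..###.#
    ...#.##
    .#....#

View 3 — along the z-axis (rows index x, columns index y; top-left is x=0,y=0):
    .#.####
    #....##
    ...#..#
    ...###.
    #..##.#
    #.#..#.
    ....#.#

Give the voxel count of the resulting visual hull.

initial block: 7^3 = 343
step 1: project along x, AND mask (18/49) → |grid| = 126
step 2: project along y, AND mask (24/49) → |grid| = 64
step 3: project along z, AND mask (22/49) → |grid| = 29

|visual hull| = 29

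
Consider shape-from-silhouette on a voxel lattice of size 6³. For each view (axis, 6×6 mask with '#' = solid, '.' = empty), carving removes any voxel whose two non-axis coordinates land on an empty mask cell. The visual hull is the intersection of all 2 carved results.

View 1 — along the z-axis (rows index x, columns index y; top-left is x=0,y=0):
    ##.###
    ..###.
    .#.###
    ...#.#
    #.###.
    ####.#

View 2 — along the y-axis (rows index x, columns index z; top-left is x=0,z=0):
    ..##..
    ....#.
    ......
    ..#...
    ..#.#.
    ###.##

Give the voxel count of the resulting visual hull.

48 voxels

initial block: 6^3 = 216
V1 z: intersect with XY mask (23 set) -- 138 left
V2 y: intersect with XZ mask (11 set) -- 48 left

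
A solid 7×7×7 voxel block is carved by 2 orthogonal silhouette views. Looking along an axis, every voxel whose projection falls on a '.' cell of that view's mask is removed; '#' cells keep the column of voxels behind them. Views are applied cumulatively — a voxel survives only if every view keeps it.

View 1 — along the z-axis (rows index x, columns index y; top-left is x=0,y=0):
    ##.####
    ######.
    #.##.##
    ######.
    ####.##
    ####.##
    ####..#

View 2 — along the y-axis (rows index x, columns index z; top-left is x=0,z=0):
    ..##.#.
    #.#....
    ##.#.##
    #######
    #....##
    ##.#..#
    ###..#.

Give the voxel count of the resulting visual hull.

full grid |V| = 343
  1. axis=2 (XY plane), |mask|=40  ⇒  voxels=280
  2. axis=1 (XZ plane), |mask|=28  ⇒  voxels=159

voxel count = 159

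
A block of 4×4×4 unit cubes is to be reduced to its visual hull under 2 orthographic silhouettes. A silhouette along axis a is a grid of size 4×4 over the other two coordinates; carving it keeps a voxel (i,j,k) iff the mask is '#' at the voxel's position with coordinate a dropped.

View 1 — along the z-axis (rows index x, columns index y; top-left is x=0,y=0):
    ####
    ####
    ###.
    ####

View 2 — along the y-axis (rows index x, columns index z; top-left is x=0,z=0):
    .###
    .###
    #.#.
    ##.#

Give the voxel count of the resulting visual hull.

initial block: 4^3 = 64
V1 z: intersect with XY mask (15 set) -- 60 left
V2 y: intersect with XZ mask (11 set) -- 42 left

42 voxels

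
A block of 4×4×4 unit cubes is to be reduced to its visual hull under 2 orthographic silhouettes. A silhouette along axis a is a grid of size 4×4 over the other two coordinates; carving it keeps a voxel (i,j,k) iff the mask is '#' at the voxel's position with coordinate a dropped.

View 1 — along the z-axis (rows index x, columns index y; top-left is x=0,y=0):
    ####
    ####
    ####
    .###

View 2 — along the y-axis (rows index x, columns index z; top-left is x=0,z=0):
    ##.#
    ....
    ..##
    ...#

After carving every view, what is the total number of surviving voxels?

full grid |V| = 64
  1. axis=2 (XY plane), |mask|=15  ⇒  voxels=60
  2. axis=1 (XZ plane), |mask|=6  ⇒  voxels=23

23 voxels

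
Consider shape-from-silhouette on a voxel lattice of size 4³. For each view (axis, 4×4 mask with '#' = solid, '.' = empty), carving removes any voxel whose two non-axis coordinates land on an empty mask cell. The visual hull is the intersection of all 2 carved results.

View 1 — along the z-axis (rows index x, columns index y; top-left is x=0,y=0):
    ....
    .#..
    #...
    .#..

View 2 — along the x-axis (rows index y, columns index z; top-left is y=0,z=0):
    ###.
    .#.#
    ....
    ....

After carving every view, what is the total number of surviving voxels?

7 voxels

full grid |V| = 64
V1 z: intersect with XY mask (3 set) -- 12 left
V2 x: intersect with YZ mask (5 set) -- 7 left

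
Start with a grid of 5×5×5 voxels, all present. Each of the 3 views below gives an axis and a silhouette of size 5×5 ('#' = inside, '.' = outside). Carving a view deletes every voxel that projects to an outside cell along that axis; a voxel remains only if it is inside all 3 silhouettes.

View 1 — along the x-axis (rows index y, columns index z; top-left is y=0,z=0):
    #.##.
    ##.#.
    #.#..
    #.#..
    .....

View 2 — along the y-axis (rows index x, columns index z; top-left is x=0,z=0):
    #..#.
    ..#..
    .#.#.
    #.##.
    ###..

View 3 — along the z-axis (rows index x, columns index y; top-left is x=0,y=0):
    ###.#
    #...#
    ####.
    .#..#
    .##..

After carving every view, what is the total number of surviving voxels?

before carving: 125 voxels (5×5×5)
  1. axis=0 (YZ plane), |mask|=10  ⇒  voxels=50
  2. axis=1 (XZ plane), |mask|=11  ⇒  voxels=29
  3. axis=2 (XY plane), |mask|=14  ⇒  voxels=15

voxel count = 15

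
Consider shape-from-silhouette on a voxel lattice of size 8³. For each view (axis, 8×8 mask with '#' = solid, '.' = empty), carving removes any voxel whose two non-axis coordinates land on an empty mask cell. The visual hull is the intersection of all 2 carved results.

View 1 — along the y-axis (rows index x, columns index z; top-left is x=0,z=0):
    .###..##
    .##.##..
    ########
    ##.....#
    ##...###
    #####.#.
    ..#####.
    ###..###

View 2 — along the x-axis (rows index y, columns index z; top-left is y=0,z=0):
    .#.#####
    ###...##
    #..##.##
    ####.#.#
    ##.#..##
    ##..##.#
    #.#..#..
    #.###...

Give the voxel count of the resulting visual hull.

before carving: 512 voxels (8×8×8)
  1. axis=1 (XZ plane), |mask|=42  ⇒  voxels=336
  2. axis=0 (YZ plane), |mask|=39  ⇒  voxels=204

204 voxels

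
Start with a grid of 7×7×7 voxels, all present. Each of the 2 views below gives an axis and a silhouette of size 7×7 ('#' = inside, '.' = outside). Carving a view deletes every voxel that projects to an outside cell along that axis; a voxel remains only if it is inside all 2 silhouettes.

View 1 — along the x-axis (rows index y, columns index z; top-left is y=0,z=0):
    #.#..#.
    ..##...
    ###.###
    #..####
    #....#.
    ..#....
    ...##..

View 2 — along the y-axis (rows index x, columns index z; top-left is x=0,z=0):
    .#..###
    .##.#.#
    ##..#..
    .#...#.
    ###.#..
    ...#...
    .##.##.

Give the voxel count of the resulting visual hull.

remaining voxels: 60

before carving: 343 voxels (7×7×7)
step 1: project along x, AND mask (21/49) → |grid| = 147
step 2: project along y, AND mask (22/49) → |grid| = 60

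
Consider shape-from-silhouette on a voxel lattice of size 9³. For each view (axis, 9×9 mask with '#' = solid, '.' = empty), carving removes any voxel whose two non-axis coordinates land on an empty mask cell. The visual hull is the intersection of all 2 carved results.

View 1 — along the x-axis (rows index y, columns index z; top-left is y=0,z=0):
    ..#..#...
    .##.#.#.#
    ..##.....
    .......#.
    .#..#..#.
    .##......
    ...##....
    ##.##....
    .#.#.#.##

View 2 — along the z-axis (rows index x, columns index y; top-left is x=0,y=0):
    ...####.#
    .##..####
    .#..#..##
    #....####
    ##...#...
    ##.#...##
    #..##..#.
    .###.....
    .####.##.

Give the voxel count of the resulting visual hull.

126 voxels

initial block: 9^3 = 729
[1] x-view keeps 26 columns → grid now 234
[2] z-view keeps 41 columns → grid now 126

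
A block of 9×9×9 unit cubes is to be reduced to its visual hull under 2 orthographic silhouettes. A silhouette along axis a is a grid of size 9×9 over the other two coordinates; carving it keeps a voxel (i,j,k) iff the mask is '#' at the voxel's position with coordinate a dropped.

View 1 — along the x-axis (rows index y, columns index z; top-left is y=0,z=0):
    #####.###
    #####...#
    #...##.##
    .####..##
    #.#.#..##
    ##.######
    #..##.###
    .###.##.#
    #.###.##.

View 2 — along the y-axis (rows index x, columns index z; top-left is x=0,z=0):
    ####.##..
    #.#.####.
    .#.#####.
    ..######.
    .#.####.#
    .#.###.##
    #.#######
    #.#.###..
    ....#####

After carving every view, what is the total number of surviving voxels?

voxel count = 325

start: 9×9×9 = 729 voxels
carve view 1 (along x, YZ-mask fill 56/81): 504 voxels remain
carve view 2 (along y, XZ-mask fill 54/81): 325 voxels remain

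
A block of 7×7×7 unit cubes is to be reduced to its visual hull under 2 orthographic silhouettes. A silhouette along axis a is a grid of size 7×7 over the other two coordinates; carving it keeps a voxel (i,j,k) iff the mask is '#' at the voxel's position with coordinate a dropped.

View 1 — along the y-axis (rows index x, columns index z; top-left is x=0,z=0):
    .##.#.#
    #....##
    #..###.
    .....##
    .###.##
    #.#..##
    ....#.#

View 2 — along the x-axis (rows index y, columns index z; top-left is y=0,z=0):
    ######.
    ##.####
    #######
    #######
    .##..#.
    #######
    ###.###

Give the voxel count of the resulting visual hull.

|visual hull| = 143

full grid |V| = 343
step 1: project along y, AND mask (24/49) → |grid| = 168
step 2: project along x, AND mask (42/49) → |grid| = 143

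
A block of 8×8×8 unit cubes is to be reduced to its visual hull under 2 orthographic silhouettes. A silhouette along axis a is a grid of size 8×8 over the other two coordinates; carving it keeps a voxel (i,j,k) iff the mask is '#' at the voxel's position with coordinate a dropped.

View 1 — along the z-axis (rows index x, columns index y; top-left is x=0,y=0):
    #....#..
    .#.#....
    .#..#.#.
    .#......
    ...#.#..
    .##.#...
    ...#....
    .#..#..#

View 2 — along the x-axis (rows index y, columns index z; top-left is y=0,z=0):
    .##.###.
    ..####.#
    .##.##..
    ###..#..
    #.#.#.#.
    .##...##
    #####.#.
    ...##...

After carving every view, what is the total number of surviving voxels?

full grid |V| = 512
carve view 1 (along z, XY-mask fill 17/64): 136 voxels remain
carve view 2 (along x, YZ-mask fill 34/64): 74 voxels remain

|visual hull| = 74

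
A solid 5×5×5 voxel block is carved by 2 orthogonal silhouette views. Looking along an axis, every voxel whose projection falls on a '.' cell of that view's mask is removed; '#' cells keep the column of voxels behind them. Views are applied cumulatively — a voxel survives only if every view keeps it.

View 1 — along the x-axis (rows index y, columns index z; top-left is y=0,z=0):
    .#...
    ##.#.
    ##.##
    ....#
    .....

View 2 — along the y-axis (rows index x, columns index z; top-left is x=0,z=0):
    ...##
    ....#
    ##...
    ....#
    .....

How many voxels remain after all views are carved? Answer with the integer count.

before carving: 125 voxels (5×5×5)
after view 1 [x-axis, 9 of 25 cells solid] → remaining = 45
after view 2 [y-axis, 6 of 25 cells solid] → remaining = 13

remaining voxels: 13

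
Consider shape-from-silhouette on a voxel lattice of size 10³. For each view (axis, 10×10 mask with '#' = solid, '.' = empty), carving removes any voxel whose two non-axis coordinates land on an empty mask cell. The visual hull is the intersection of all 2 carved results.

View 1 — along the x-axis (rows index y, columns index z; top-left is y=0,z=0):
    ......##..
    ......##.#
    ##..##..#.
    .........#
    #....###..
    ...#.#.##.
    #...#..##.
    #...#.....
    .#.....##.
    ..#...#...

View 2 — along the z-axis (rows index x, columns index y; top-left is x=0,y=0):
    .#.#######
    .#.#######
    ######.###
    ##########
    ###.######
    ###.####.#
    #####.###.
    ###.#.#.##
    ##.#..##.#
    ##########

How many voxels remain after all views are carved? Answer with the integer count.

before carving: 1000 voxels (10×10×10)
[1] x-view keeps 30 columns → grid now 300
[2] z-view keeps 83 columns → grid now 248

|visual hull| = 248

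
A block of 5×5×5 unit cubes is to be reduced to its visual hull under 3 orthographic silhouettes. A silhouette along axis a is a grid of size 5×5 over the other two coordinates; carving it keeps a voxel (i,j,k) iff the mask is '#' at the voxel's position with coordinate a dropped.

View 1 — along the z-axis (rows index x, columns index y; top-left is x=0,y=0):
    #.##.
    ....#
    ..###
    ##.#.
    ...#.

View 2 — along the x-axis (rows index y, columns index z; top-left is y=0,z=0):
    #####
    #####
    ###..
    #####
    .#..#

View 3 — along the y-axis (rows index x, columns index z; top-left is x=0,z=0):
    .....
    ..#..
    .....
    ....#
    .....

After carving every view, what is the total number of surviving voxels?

initial block: 5^3 = 125
  1. axis=2 (XY plane), |mask|=11  ⇒  voxels=55
  2. axis=0 (YZ plane), |mask|=20  ⇒  voxels=45
  3. axis=1 (XZ plane), |mask|=2  ⇒  voxels=3

|visual hull| = 3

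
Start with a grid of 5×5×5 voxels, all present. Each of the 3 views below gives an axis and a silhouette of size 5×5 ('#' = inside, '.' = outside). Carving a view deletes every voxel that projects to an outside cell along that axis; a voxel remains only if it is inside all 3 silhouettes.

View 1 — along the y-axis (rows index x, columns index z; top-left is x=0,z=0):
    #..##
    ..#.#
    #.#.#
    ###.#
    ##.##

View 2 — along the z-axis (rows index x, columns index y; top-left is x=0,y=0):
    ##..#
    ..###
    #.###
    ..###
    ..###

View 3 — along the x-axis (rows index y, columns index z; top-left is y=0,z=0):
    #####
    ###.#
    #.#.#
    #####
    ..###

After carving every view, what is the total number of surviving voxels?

|visual hull| = 41

initial block: 5^3 = 125
[1] y-view keeps 16 columns → grid now 80
[2] z-view keeps 16 columns → grid now 51
[3] x-view keeps 20 columns → grid now 41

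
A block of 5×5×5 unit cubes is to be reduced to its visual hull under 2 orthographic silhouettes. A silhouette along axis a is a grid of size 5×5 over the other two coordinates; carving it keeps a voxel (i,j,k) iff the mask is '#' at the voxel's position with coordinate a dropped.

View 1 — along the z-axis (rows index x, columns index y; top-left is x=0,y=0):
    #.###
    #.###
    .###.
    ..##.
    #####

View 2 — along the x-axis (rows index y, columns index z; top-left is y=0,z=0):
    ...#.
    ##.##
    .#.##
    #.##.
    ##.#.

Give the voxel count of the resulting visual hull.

|visual hull| = 50

before carving: 125 voxels (5×5×5)
  1. axis=2 (XY plane), |mask|=18  ⇒  voxels=90
  2. axis=0 (YZ plane), |mask|=14  ⇒  voxels=50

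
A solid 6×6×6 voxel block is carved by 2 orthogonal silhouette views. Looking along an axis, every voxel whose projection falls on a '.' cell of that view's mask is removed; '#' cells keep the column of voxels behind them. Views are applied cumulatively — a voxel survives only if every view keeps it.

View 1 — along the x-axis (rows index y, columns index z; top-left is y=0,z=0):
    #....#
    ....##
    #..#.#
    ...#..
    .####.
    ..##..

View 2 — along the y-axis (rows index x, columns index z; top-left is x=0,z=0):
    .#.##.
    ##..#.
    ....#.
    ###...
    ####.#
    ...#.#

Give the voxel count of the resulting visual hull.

remaining voxels: 38

before carving: 216 voxels (6×6×6)
after view 1 [x-axis, 14 of 36 cells solid] → remaining = 84
after view 2 [y-axis, 17 of 36 cells solid] → remaining = 38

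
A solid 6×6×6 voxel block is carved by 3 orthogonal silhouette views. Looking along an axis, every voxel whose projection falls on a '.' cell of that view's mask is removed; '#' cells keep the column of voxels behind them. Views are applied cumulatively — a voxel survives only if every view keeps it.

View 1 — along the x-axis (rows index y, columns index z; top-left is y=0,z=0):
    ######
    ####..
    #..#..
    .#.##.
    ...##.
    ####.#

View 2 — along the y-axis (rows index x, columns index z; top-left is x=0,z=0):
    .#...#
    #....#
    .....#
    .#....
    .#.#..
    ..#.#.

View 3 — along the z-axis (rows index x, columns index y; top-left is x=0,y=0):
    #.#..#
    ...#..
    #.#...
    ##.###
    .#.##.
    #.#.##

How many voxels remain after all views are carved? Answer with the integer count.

remaining voxels: 18

initial block: 6^3 = 216
carve view 1 (along x, YZ-mask fill 22/36): 132 voxels remain
carve view 2 (along y, XZ-mask fill 10/36): 34 voxels remain
carve view 3 (along z, XY-mask fill 18/36): 18 voxels remain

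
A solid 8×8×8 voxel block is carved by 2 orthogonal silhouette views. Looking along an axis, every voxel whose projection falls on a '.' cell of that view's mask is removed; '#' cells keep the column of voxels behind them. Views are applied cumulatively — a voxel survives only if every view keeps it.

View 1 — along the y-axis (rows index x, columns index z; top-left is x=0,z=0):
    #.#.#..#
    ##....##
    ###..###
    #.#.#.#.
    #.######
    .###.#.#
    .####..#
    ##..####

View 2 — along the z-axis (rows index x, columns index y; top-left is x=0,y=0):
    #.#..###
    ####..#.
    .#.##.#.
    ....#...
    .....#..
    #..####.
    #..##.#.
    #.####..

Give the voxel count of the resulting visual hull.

start: 8×8×8 = 512 voxels
V1 y: intersect with XZ mask (41 set) -- 328 left
V2 z: intersect with XY mask (30 set) -- 150 left

|visual hull| = 150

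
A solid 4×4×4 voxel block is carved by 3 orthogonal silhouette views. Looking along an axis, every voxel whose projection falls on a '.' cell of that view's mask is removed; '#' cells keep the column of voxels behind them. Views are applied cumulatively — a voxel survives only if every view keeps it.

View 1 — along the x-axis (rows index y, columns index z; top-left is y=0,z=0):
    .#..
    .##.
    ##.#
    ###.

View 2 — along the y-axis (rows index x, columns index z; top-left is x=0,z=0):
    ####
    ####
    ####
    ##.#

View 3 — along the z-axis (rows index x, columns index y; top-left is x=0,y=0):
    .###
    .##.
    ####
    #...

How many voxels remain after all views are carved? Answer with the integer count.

|visual hull| = 23

start: 4×4×4 = 64 voxels
carve view 1 (along x, YZ-mask fill 9/16): 36 voxels remain
carve view 2 (along y, XZ-mask fill 15/16): 34 voxels remain
carve view 3 (along z, XY-mask fill 10/16): 23 voxels remain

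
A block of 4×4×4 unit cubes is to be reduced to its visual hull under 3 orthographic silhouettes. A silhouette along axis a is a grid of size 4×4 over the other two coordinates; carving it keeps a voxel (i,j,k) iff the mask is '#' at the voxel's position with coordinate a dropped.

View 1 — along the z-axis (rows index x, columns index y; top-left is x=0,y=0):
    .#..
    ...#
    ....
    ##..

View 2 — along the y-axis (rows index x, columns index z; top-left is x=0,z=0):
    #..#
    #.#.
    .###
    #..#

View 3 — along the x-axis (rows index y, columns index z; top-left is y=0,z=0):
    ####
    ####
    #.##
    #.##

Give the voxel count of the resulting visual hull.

voxel count = 8

before carving: 64 voxels (4×4×4)
[1] z-view keeps 4 columns → grid now 16
[2] y-view keeps 9 columns → grid now 8
[3] x-view keeps 14 columns → grid now 8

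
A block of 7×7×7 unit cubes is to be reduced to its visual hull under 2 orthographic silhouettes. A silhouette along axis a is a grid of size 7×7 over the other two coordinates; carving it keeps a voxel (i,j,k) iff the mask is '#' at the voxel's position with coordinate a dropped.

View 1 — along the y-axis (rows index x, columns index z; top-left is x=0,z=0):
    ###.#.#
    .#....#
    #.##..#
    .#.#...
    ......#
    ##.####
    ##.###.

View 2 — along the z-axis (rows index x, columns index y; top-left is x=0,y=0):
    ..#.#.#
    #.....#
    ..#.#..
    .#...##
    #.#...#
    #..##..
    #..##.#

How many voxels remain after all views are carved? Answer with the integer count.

74 voxels

before carving: 343 voxels (7×7×7)
after view 1 [y-axis, 25 of 49 cells solid] → remaining = 175
after view 2 [z-axis, 20 of 49 cells solid] → remaining = 74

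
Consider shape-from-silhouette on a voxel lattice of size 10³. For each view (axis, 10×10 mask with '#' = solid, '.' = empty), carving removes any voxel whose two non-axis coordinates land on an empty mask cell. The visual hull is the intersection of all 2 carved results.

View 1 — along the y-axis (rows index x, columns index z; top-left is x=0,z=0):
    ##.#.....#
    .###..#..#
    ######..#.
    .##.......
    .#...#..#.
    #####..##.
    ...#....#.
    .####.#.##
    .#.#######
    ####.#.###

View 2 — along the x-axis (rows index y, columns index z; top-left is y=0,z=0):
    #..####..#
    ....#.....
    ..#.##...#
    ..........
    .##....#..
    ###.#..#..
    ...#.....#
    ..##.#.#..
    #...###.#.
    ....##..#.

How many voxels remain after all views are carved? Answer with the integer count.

initial block: 10^3 = 1000
  1. axis=1 (XZ plane), |mask|=53  ⇒  voxels=530
  2. axis=0 (YZ plane), |mask|=33  ⇒  voxels=166

voxel count = 166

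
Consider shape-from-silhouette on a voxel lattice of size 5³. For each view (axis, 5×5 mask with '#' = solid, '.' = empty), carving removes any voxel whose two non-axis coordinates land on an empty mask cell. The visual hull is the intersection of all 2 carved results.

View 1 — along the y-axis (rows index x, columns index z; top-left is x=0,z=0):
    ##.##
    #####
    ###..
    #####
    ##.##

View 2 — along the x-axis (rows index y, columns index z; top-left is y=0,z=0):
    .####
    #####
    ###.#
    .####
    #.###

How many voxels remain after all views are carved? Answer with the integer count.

before carving: 125 voxels (5×5×5)
V1 y: intersect with XZ mask (21 set) -- 105 left
V2 x: intersect with YZ mask (21 set) -- 86 left

|visual hull| = 86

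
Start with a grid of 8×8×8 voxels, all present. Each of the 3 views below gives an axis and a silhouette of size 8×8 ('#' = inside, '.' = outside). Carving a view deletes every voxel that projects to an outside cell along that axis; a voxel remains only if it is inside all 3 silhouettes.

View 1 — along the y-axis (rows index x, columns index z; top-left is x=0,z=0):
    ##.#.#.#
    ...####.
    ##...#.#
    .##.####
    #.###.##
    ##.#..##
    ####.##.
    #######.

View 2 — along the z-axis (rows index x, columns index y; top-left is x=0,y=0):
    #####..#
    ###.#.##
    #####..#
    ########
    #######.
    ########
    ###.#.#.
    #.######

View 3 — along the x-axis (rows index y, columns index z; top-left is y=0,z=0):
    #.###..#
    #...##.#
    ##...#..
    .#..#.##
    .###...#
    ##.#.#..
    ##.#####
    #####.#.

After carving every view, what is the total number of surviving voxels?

before carving: 512 voxels (8×8×8)
carve view 1 (along y, XZ-mask fill 43/64): 344 voxels remain
carve view 2 (along z, XY-mask fill 53/64): 287 voxels remain
carve view 3 (along x, YZ-mask fill 37/64): 162 voxels remain

162 voxels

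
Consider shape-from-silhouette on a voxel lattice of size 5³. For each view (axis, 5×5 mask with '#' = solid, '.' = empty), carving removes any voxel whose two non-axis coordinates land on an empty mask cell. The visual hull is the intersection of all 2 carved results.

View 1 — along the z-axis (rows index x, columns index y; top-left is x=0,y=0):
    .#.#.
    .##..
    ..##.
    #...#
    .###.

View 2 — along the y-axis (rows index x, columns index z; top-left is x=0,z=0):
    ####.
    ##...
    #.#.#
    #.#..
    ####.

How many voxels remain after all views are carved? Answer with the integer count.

voxel count = 34

full grid |V| = 125
V1 z: intersect with XY mask (11 set) -- 55 left
V2 y: intersect with XZ mask (15 set) -- 34 left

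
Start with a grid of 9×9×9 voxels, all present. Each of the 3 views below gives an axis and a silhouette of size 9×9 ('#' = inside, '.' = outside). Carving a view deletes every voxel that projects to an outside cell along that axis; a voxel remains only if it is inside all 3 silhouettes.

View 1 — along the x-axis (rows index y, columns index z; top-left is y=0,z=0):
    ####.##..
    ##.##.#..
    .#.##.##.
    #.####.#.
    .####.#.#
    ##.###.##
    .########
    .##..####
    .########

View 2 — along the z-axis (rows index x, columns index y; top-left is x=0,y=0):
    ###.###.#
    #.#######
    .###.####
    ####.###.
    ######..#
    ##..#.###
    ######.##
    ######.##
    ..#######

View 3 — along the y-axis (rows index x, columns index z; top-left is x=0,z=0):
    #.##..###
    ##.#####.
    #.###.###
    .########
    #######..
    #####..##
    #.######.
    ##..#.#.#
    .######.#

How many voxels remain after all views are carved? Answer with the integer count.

|visual hull| = 310

full grid |V| = 729
V1 x: intersect with YZ mask (57 set) -- 513 left
V2 z: intersect with XY mask (65 set) -- 411 left
V3 y: intersect with XZ mask (61 set) -- 310 left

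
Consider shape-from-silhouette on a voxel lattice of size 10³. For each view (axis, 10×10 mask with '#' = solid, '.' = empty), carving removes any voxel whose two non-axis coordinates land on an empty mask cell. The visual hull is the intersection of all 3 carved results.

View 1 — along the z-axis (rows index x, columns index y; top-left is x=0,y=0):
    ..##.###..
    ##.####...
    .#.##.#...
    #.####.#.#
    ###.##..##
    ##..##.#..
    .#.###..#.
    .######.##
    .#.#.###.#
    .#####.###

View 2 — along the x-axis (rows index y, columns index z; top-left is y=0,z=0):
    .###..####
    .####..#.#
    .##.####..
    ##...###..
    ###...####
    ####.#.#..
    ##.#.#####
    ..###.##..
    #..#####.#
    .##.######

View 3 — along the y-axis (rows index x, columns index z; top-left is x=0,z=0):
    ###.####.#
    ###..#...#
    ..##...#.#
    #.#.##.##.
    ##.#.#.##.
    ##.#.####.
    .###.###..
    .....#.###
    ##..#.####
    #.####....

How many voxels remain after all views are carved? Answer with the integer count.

full grid |V| = 1000
carve view 1 (along z, XY-mask fill 61/100): 610 voxels remain
carve view 2 (along x, YZ-mask fill 65/100): 389 voxels remain
carve view 3 (along y, XZ-mask fill 58/100): 225 voxels remain

voxel count = 225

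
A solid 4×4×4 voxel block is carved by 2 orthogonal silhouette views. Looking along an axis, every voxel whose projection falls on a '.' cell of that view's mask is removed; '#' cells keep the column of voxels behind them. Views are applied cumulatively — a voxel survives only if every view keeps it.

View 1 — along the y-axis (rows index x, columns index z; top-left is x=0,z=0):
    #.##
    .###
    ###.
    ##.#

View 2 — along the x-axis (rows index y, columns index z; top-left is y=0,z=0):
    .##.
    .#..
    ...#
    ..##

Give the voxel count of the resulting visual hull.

18 voxels

before carving: 64 voxels (4×4×4)
[1] y-view keeps 12 columns → grid now 48
[2] x-view keeps 6 columns → grid now 18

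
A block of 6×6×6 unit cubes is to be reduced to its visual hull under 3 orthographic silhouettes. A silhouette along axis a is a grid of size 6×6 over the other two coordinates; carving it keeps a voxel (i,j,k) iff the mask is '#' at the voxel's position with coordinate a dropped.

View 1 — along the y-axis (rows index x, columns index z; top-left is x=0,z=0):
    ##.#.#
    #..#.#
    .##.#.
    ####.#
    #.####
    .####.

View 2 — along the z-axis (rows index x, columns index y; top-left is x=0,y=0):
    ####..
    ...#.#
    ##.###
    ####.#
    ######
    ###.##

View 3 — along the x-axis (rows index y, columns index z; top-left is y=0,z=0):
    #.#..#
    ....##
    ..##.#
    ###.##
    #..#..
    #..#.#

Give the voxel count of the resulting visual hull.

before carving: 216 voxels (6×6×6)
[1] y-view keeps 24 columns → grid now 144
[2] z-view keeps 27 columns → grid now 112
[3] x-view keeps 18 columns → grid now 55

|visual hull| = 55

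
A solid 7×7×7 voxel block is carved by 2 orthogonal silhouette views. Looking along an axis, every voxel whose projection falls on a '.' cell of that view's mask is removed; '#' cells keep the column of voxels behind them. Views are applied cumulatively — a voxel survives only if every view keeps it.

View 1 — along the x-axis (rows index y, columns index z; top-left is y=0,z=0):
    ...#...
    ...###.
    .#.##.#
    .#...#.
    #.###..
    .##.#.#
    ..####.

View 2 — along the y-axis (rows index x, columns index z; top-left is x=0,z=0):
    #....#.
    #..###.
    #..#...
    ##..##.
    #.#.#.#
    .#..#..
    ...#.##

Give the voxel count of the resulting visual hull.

full grid |V| = 343
  1. axis=0 (YZ plane), |mask|=22  ⇒  voxels=154
  2. axis=1 (XZ plane), |mask|=21  ⇒  voxels=65

|visual hull| = 65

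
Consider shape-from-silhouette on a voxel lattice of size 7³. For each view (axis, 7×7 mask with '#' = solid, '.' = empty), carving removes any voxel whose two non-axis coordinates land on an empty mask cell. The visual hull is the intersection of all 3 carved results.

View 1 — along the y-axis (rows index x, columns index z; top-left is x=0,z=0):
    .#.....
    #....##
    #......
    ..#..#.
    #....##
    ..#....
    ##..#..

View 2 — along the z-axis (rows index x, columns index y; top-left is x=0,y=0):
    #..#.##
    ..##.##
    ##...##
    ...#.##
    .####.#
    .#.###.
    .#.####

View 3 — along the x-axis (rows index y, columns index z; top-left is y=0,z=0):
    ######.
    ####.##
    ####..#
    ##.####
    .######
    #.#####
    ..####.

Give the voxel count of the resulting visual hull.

before carving: 343 voxels (7×7×7)
[1] y-view keeps 14 columns → grid now 98
[2] z-view keeps 29 columns → grid now 60
[3] x-view keeps 39 columns → grid now 43

voxel count = 43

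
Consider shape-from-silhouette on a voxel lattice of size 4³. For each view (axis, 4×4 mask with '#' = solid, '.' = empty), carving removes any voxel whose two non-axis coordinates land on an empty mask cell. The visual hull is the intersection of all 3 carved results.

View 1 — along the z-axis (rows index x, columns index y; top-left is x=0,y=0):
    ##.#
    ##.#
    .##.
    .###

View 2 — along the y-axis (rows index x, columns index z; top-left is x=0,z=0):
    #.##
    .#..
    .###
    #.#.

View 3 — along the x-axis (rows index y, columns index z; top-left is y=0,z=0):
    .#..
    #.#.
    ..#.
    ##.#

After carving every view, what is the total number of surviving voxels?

start: 4×4×4 = 64 voxels
[1] z-view keeps 11 columns → grid now 44
[2] y-view keeps 9 columns → grid now 24
[3] x-view keeps 7 columns → grid now 12

remaining voxels: 12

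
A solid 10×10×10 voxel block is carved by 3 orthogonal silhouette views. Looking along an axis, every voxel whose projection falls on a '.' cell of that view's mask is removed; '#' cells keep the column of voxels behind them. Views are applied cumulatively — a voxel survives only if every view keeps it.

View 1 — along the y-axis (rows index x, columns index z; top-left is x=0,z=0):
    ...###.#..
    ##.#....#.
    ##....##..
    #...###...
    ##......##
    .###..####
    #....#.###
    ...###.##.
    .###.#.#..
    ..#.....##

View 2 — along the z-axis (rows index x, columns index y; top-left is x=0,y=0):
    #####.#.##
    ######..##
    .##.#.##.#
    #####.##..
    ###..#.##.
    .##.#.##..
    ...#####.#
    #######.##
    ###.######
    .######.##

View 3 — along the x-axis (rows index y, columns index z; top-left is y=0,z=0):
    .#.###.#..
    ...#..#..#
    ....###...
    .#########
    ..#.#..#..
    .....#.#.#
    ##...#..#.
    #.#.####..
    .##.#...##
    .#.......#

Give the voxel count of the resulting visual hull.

|visual hull| = 131

initial block: 10^3 = 1000
carve view 1 (along y, XZ-mask fill 45/100): 450 voxels remain
carve view 2 (along z, XY-mask fill 72/100): 319 voxels remain
carve view 3 (along x, YZ-mask fill 43/100): 131 voxels remain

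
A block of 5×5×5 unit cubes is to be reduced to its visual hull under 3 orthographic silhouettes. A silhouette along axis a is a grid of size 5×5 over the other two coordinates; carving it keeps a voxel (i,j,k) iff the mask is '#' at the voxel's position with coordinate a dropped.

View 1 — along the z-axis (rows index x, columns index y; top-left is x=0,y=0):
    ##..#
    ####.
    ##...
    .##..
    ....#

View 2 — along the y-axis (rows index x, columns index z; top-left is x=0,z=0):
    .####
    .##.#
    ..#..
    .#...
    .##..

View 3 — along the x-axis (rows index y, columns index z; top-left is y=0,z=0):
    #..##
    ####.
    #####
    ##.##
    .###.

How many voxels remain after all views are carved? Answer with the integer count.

full grid |V| = 125
[1] z-view keeps 12 columns → grid now 60
[2] y-view keeps 11 columns → grid now 30
[3] x-view keeps 19 columns → grid now 21

21 voxels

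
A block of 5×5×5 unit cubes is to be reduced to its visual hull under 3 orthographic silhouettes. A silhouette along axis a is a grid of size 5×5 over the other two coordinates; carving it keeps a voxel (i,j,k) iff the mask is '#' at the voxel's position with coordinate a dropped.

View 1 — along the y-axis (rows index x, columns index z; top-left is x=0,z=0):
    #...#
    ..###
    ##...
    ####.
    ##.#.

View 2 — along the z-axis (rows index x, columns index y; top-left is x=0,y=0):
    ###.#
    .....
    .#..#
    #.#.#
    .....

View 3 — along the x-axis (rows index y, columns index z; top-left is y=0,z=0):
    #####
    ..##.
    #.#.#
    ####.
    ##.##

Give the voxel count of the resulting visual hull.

initial block: 5^3 = 125
  1. axis=1 (XZ plane), |mask|=14  ⇒  voxels=70
  2. axis=2 (XY plane), |mask|=9  ⇒  voxels=24
  3. axis=0 (YZ plane), |mask|=18  ⇒  voxels=17

remaining voxels: 17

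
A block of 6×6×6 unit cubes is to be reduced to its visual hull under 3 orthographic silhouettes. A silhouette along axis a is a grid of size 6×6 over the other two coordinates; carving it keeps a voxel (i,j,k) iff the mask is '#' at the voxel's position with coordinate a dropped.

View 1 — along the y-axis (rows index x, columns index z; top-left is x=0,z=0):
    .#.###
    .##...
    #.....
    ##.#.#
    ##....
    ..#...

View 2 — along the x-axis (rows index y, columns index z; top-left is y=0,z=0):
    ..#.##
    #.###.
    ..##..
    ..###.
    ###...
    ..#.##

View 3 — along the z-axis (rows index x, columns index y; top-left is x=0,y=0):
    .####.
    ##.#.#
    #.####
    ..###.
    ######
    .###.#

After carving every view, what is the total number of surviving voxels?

start: 6×6×6 = 216 voxels
step 1: project along y, AND mask (14/36) → |grid| = 84
step 2: project along x, AND mask (18/36) → |grid| = 36
step 3: project along z, AND mask (26/36) → |grid| = 22

22 voxels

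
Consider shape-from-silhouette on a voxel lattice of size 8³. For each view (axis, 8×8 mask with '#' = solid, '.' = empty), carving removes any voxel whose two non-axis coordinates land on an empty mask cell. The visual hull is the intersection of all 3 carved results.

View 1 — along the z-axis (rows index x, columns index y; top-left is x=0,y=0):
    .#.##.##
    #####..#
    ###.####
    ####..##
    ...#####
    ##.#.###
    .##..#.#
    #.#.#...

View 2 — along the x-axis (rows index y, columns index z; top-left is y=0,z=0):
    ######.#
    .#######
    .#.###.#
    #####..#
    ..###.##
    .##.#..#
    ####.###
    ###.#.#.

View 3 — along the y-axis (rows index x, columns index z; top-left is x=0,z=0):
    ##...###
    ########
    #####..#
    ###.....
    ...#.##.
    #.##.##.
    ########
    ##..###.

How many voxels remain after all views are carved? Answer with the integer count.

156 voxels

start: 8×8×8 = 512 voxels
  1. axis=2 (XY plane), |mask|=42  ⇒  voxels=336
  2. axis=0 (YZ plane), |mask|=46  ⇒  voxels=243
  3. axis=1 (XZ plane), |mask|=43  ⇒  voxels=156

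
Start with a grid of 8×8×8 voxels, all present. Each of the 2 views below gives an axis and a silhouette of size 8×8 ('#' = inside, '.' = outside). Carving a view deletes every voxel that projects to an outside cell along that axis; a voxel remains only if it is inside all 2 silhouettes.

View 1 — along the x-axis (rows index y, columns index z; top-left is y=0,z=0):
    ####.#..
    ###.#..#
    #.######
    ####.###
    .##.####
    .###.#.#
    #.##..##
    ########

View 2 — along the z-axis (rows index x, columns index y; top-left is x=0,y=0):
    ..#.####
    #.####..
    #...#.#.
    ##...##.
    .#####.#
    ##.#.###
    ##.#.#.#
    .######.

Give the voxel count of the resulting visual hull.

remaining voxels: 235

before carving: 512 voxels (8×8×8)
carve view 1 (along x, YZ-mask fill 48/64): 384 voxels remain
carve view 2 (along z, XY-mask fill 40/64): 235 voxels remain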